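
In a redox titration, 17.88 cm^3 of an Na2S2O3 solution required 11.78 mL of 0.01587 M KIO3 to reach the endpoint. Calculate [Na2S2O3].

0.0627 M

n(KIO3) = 0.01587 x 0.01178 = 0.0001869 mol.
From the balanced equation, 1 mol KIO3 reacts with 6 mol Na2S2O3, so n(Na2S2O3) = 0.0001869 x 6/1 = 0.001122 mol.
[Na2S2O3] = 0.001122 / 0.01788 L = 0.0627 M.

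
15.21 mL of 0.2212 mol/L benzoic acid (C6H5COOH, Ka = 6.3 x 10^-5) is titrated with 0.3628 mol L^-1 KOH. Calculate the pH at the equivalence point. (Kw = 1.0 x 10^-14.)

n(C6H5COOH) = 0.2212 x 0.01521 = 0.003364 mol; V(KOH) at equivalence = 0.003364/0.3628 = 0.009274 L.
At equivalence all the acid is converted to C6H5COO-; total volume = 0.01521 + 0.009274 = 0.02448 L, so [C6H5COO-] = 0.003364/0.02448 = 0.1374 M.
Kb = Kw/Ka = 1.0e-14 / 6.3 x 10^-5 = 1.59e-10.
[OH^-] = sqrt(Kb x [C6H5COO-]) = sqrt(1.59e-10 x 0.1374) = 4.67e-6 M.
pOH = 5.33, so pH = 14.00 - 5.33 = 8.67.

8.67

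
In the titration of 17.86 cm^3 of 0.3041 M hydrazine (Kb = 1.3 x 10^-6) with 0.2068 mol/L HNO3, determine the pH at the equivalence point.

n(N2H4) = 0.3041 x 0.01786 = 0.005431 mol; V(HNO3) at equivalence = 0.005431/0.2068 = 0.02626 L.
At equivalence the base is fully converted to N2H5+; total volume = 0.04412 L, so [N2H5+] = 0.005431/0.04412 = 0.1231 M.
Ka(N2H5+) = Kw/Kb = 1.0e-14 / 1.3 x 10^-6 = 7.69e-9.
[H^+] = sqrt(Ka x [N2H5+]) = sqrt(7.69e-9 x 0.1231) = 3.08e-5 M.
pH = -log(3.08e-5) = 4.51.

4.51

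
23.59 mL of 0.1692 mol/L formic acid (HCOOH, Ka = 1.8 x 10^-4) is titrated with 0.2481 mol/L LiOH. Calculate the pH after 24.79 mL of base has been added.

12.65

n(acid) = 0.1692 x 0.02359 = 0.003991 mol; n(LiOH) added = 0.2481 x 0.02479 = 0.006150 mol.
Base is in excess by 0.006150 - 0.003991 = 0.002159 mol in a total volume of 0.04838 L.
[OH^-] = 0.002159/0.04838 = 0.04463 M, so pOH = 1.35 and pH = 14.00 - 1.35 = 12.65.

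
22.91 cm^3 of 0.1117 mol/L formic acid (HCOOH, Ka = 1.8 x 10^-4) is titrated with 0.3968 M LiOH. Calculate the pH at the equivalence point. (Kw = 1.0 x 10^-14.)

8.34

n(HCOOH) = 0.1117 x 0.02291 = 0.002559 mol; V(LiOH) at equivalence = 0.002559/0.3968 = 0.006449 L.
At equivalence all the acid is converted to HCOO-; total volume = 0.02291 + 0.006449 = 0.02936 L, so [HCOO-] = 0.002559/0.02936 = 0.08716 M.
Kb = Kw/Ka = 1.0e-14 / 1.8 x 10^-4 = 5.56e-11.
[OH^-] = sqrt(Kb x [HCOO-]) = sqrt(5.56e-11 x 0.08716) = 2.20e-6 M.
pOH = 5.66, so pH = 14.00 - 5.66 = 8.34.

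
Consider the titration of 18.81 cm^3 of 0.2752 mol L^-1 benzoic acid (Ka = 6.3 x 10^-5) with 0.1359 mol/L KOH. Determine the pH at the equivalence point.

8.58

n(C6H5COOH) = 0.2752 x 0.01881 = 0.005177 mol; V(KOH) at equivalence = 0.005177/0.1359 = 0.03809 L.
At equivalence all the acid is converted to C6H5COO-; total volume = 0.01881 + 0.03809 = 0.05690 L, so [C6H5COO-] = 0.005177/0.05690 = 0.09097 M.
Kb = Kw/Ka = 1.0e-14 / 6.3 x 10^-5 = 1.59e-10.
[OH^-] = sqrt(Kb x [C6H5COO-]) = sqrt(1.59e-10 x 0.09097) = 3.80e-6 M.
pOH = 5.42, so pH = 14.00 - 5.42 = 8.58.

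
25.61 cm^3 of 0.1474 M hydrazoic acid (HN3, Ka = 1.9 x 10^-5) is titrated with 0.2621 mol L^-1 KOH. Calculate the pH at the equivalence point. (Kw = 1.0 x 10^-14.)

n(HN3) = 0.1474 x 0.02561 = 0.003775 mol; V(KOH) at equivalence = 0.003775/0.2621 = 0.01440 L.
At equivalence all the acid is converted to N3-; total volume = 0.02561 + 0.01440 = 0.04001 L, so [N3-] = 0.003775/0.04001 = 0.09434 M.
Kb = Kw/Ka = 1.0e-14 / 1.9 x 10^-5 = 5.26e-10.
[OH^-] = sqrt(Kb x [N3-]) = sqrt(5.26e-10 x 0.09434) = 7.05e-6 M.
pOH = 5.15, so pH = 14.00 - 5.15 = 8.85.

8.85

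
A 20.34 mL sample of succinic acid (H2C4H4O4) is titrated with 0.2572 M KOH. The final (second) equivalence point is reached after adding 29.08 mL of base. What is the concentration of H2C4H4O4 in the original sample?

0.184 M

n(KOH) = 0.2572 x 0.02908 = 0.007479 mol.
At the final (second) equivalence point, 2 mol OH^- react per mol H2C4H4O4, so n(H2C4H4O4) = 0.007479 / 2 = 0.003740 mol.
[H2C4H4O4] = 0.003740 / 0.02034 L = 0.184 M.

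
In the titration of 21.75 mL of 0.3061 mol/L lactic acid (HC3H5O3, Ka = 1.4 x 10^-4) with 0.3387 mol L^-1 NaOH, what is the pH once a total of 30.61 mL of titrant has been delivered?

12.85

n(acid) = 0.3061 x 0.02175 = 0.006658 mol; n(NaOH) added = 0.3387 x 0.03061 = 0.01037 mol.
Base is in excess by 0.01037 - 0.006658 = 0.003710 mol in a total volume of 0.05236 L.
[OH^-] = 0.003710/0.05236 = 0.07085 M, so pOH = 1.15 and pH = 14.00 - 1.15 = 12.85.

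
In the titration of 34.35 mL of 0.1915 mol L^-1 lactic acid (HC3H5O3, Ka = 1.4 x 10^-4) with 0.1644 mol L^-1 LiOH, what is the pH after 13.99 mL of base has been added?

Initial n(HC3H5O3) = 0.1915 x 0.03435 = 0.006578 mol.
n(LiOH) added = 0.1644 x 0.01399 = 0.002300 mol, converting that many moles of HC3H5O3 to C3H5O3-.
Remaining n(HC3H5O3) = 0.004278 mol; n(C3H5O3-) = 0.002300 mol.
By Henderson-Hasselbalch, pH = pKa + log([A^-]/[HA]) = 3.85 + log(0.002300/0.004278) = 3.85 + (-0.27) = 3.58.

3.58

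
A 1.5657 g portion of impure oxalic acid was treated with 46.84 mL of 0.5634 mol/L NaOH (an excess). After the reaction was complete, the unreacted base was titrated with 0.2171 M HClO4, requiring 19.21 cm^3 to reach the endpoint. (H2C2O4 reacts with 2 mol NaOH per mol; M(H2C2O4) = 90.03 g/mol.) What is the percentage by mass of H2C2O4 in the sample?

Total n(NaOH) added = 0.5634 x 0.04684 = 0.02639 mol.
n(HClO4) used = 0.2171 x 0.01921 = 0.004170 mol, which equals the excess n(NaOH).
So n(NaOH) consumed by the sample = 0.02639 - 0.004170 = 0.02222 mol.
n(H2C2O4) = 0.02222 / 2 = 0.01111 mol.
mass H2C2O4 = 0.01111 x 90.03 = 1.000 g, so %H2C2O4 = 1.000/1.5657 x 100 = 63.9%.

63.9%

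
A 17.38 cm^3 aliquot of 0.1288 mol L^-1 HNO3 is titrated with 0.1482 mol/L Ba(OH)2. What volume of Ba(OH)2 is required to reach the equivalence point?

7.55 mL

n(HNO3) = 0.1288 mol/L x 0.01738 L = 0.002239 mol.
The neutralisation is 2 HNO3 : 1 Ba(OH)2, so n(Ba(OH)2) = 0.002239 x 1/2 = 0.001119 mol.
V(Ba(OH)2) = 0.001119 / 0.1482 = 0.007552 L = 7.55 mL.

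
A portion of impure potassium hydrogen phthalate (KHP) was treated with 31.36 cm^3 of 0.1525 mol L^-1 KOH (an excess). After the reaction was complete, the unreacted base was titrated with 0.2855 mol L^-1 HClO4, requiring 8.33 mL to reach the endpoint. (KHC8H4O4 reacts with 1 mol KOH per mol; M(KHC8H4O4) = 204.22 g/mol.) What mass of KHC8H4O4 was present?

Total n(KOH) added = 0.1525 x 0.03136 = 0.004782 mol.
n(HClO4) used = 0.2855 x 0.008330 = 0.002378 mol, which equals the excess n(KOH).
So n(KOH) consumed by the sample = 0.004782 - 0.002378 = 0.002404 mol.
n(KHC8H4O4) = 0.002404 / 1 = 0.002404 mol.
mass = 0.002404 mol x 204.22 g/mol = 0.491 g.

0.491 g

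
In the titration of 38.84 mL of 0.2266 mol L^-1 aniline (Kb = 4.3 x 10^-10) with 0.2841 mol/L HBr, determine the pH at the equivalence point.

n(C6H5NH2) = 0.2266 x 0.03884 = 0.008801 mol; V(HBr) at equivalence = 0.008801/0.2841 = 0.03098 L.
At equivalence the base is fully converted to C6H5NH3+; total volume = 0.06982 L, so [C6H5NH3+] = 0.008801/0.06982 = 0.1261 M.
Ka(C6H5NH3+) = Kw/Kb = 1.0e-14 / 4.3 x 10^-10 = 2.33e-5.
[H^+] = sqrt(Ka x [C6H5NH3+]) = sqrt(2.33e-5 x 0.1261) = 0.00171 M.
pH = -log(0.00171) = 2.77.

2.77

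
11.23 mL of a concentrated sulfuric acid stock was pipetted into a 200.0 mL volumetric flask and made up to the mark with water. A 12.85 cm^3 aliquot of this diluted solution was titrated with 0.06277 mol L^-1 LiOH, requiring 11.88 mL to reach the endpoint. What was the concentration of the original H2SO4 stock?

0.517 M

n(LiOH) = 0.06277 x 0.01188 = 0.0007457 mol.
n(H2SO4) in the aliquot = 0.0007457 x 1/2 = 0.0003729 mol.
[diluted H2SO4] = 0.0003729 / 0.01285 = 0.02902 M.
Dilution factor = 200.0/11.23 = 17.81, so [stock] = 0.02902 x 17.81 = 0.517 M.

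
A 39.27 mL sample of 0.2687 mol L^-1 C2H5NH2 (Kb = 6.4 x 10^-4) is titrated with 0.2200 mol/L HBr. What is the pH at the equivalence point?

5.86

n(C2H5NH2) = 0.2687 x 0.03927 = 0.01055 mol; V(HBr) at equivalence = 0.01055/0.2200 = 0.04796 L.
At equivalence the base is fully converted to C2H5NH3+; total volume = 0.08723 L, so [C2H5NH3+] = 0.01055/0.08723 = 0.1210 M.
Ka(C2H5NH3+) = Kw/Kb = 1.0e-14 / 6.4 x 10^-4 = 1.56e-11.
[H^+] = sqrt(Ka x [C2H5NH3+]) = sqrt(1.56e-11 x 0.1210) = 1.37e-6 M.
pH = -log(1.37e-6) = 5.86.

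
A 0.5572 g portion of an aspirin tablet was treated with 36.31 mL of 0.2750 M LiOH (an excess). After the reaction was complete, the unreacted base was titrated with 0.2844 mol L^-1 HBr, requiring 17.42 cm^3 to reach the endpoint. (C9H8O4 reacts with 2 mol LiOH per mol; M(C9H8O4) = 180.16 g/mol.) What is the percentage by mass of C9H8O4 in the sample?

Total n(LiOH) added = 0.2750 x 0.03631 = 0.009985 mol.
n(HBr) used = 0.2844 x 0.01742 = 0.004954 mol, which equals the excess n(LiOH).
So n(LiOH) consumed by the sample = 0.009985 - 0.004954 = 0.005031 mol.
n(C9H8O4) = 0.005031 / 2 = 0.002516 mol.
mass C9H8O4 = 0.002516 x 180.16 = 0.4532 g, so %C9H8O4 = 0.4532/0.5572 x 100 = 81.3%.

81.3%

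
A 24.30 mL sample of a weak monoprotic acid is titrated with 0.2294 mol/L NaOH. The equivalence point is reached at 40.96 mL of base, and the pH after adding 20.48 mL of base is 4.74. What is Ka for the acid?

20.48 mL is half of the equivalence volume, so this is the half-equivalence point where [HA] = [A^-].
At half-equivalence pH = pKa, so pKa = 4.74.
Ka = 10^(-4.74) = 1.8 x 10^-5.

1.8 x 10^-5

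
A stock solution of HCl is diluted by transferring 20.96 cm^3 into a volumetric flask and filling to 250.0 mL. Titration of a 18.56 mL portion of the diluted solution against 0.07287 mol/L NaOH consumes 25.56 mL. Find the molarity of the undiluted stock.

1.20 M

n(NaOH) = 0.07287 x 0.02556 = 0.001863 mol.
n(HCl) in the aliquot = 0.001863 mol.
[diluted HCl] = 0.001863 / 0.01856 = 0.1004 M.
Dilution factor = 250.0/20.96 = 11.93, so [stock] = 0.1004 x 11.93 = 1.20 M.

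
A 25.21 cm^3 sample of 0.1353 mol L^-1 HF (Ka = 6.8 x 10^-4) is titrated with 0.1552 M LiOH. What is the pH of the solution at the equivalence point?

8.01

n(HF) = 0.1353 x 0.02521 = 0.003411 mol; V(LiOH) at equivalence = 0.003411/0.1552 = 0.02198 L.
At equivalence all the acid is converted to F-; total volume = 0.02521 + 0.02198 = 0.04719 L, so [F-] = 0.003411/0.04719 = 0.07228 M.
Kb = Kw/Ka = 1.0e-14 / 6.8 x 10^-4 = 1.47e-11.
[OH^-] = sqrt(Kb x [F-]) = sqrt(1.47e-11 x 0.07228) = 1.03e-6 M.
pOH = 5.99, so pH = 14.00 - 5.99 = 8.01.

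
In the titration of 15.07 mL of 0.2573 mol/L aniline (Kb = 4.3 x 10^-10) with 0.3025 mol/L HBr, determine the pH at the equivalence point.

n(C6H5NH2) = 0.2573 x 0.01507 = 0.003878 mol; V(HBr) at equivalence = 0.003878/0.3025 = 0.01282 L.
At equivalence the base is fully converted to C6H5NH3+; total volume = 0.02789 L, so [C6H5NH3+] = 0.003878/0.02789 = 0.1390 M.
Ka(C6H5NH3+) = Kw/Kb = 1.0e-14 / 4.3 x 10^-10 = 2.33e-5.
[H^+] = sqrt(Ka x [C6H5NH3+]) = sqrt(2.33e-5 x 0.1390) = 0.00180 M.
pH = -log(0.00180) = 2.75.

2.75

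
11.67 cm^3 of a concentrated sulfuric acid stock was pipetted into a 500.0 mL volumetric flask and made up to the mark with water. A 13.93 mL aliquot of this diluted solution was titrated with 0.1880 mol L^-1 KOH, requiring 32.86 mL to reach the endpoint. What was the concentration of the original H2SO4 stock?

9.50 M

n(KOH) = 0.1880 x 0.03286 = 0.006178 mol.
n(H2SO4) in the aliquot = 0.006178 x 1/2 = 0.003089 mol.
[diluted H2SO4] = 0.003089 / 0.01393 = 0.2217 M.
Dilution factor = 500.0/11.67 = 42.84, so [stock] = 0.2217 x 42.84 = 9.50 M.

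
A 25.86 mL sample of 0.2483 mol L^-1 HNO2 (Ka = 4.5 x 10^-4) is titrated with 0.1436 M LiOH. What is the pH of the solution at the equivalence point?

8.15

n(HNO2) = 0.2483 x 0.02586 = 0.006421 mol; V(LiOH) at equivalence = 0.006421/0.1436 = 0.04471 L.
At equivalence all the acid is converted to NO2-; total volume = 0.02586 + 0.04471 = 0.07057 L, so [NO2-] = 0.006421/0.07057 = 0.09098 M.
Kb = Kw/Ka = 1.0e-14 / 4.5 x 10^-4 = 2.22e-11.
[OH^-] = sqrt(Kb x [NO2-]) = sqrt(2.22e-11 x 0.09098) = 1.42e-6 M.
pOH = 5.85, so pH = 14.00 - 5.85 = 8.15.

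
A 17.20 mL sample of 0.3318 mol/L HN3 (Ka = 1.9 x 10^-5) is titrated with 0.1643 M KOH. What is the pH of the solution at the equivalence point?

8.88

n(HN3) = 0.3318 x 0.01720 = 0.005707 mol; V(KOH) at equivalence = 0.005707/0.1643 = 0.03473 L.
At equivalence all the acid is converted to N3-; total volume = 0.01720 + 0.03473 = 0.05193 L, so [N3-] = 0.005707/0.05193 = 0.1099 M.
Kb = Kw/Ka = 1.0e-14 / 1.9 x 10^-5 = 5.26e-10.
[OH^-] = sqrt(Kb x [N3-]) = sqrt(5.26e-10 x 0.1099) = 7.60e-6 M.
pOH = 5.12, so pH = 14.00 - 5.12 = 8.88.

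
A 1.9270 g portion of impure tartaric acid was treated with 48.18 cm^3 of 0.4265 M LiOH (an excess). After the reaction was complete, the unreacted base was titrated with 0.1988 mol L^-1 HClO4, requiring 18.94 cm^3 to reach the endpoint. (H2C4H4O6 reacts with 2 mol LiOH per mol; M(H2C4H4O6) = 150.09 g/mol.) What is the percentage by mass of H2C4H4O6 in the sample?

Total n(LiOH) added = 0.4265 x 0.04818 = 0.02055 mol.
n(HClO4) used = 0.1988 x 0.01894 = 0.003765 mol, which equals the excess n(LiOH).
So n(LiOH) consumed by the sample = 0.02055 - 0.003765 = 0.01678 mol.
n(H2C4H4O6) = 0.01678 / 2 = 0.008392 mol.
mass H2C4H4O6 = 0.008392 x 150.09 = 1.260 g, so %H2C4H4O6 = 1.260/1.9270 x 100 = 65.4%.

65.4%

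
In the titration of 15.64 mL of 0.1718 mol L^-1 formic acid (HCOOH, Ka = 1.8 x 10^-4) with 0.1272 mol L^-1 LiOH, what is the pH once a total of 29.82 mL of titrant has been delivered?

n(acid) = 0.1718 x 0.01564 = 0.002687 mol; n(LiOH) added = 0.1272 x 0.02982 = 0.003793 mol.
Base is in excess by 0.003793 - 0.002687 = 0.001106 mol in a total volume of 0.04546 L.
[OH^-] = 0.001106/0.04546 = 0.02433 M, so pOH = 1.61 and pH = 14.00 - 1.61 = 12.39.

12.39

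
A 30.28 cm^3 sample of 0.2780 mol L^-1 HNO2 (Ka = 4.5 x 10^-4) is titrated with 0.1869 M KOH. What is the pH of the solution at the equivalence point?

8.20

n(HNO2) = 0.2780 x 0.03028 = 0.008418 mol; V(KOH) at equivalence = 0.008418/0.1869 = 0.04504 L.
At equivalence all the acid is converted to NO2-; total volume = 0.03028 + 0.04504 = 0.07532 L, so [NO2-] = 0.008418/0.07532 = 0.1118 M.
Kb = Kw/Ka = 1.0e-14 / 4.5 x 10^-4 = 2.22e-11.
[OH^-] = sqrt(Kb x [NO2-]) = sqrt(2.22e-11 x 0.1118) = 1.58e-6 M.
pOH = 5.80, so pH = 14.00 - 5.80 = 8.20.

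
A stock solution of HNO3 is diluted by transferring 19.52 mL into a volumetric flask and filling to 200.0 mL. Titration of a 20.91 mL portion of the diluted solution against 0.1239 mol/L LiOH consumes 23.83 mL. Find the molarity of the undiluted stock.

n(LiOH) = 0.1239 x 0.02383 = 0.002953 mol.
n(HNO3) in the aliquot = 0.002953 mol.
[diluted HNO3] = 0.002953 / 0.02091 = 0.1412 M.
Dilution factor = 200.0/19.52 = 10.25, so [stock] = 0.1412 x 10.25 = 1.45 M.

1.45 M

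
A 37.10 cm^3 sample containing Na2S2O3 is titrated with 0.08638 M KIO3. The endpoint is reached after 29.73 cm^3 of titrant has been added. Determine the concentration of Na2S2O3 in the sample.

0.415 M

n(KIO3) = 0.08638 x 0.02973 = 0.002568 mol.
From the balanced equation, 1 mol KIO3 reacts with 6 mol Na2S2O3, so n(Na2S2O3) = 0.002568 x 6/1 = 0.01541 mol.
[Na2S2O3] = 0.01541 / 0.03710 L = 0.415 M.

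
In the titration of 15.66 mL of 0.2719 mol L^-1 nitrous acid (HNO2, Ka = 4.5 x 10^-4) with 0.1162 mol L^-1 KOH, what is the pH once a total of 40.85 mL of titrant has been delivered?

11.94

n(acid) = 0.2719 x 0.01566 = 0.004258 mol; n(KOH) added = 0.1162 x 0.04085 = 0.004747 mol.
Base is in excess by 0.004747 - 0.004258 = 0.0004888 mol in a total volume of 0.05651 L.
[OH^-] = 0.0004888/0.05651 = 0.008650 M, so pOH = 2.06 and pH = 14.00 - 2.06 = 11.94.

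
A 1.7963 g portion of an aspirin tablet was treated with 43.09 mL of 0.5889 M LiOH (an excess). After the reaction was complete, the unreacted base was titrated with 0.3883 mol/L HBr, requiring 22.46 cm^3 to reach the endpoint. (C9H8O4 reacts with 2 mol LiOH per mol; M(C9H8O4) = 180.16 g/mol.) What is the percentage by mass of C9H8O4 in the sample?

83.5%

Total n(LiOH) added = 0.5889 x 0.04309 = 0.02538 mol.
n(HBr) used = 0.3883 x 0.02246 = 0.008721 mol, which equals the excess n(LiOH).
So n(LiOH) consumed by the sample = 0.02538 - 0.008721 = 0.01665 mol.
n(C9H8O4) = 0.01665 / 2 = 0.008327 mol.
mass C9H8O4 = 0.008327 x 180.16 = 1.500 g, so %C9H8O4 = 1.500/1.7963 x 100 = 83.5%.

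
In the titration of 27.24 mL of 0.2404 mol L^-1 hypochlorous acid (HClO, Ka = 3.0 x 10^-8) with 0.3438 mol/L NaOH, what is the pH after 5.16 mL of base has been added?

7.09

Initial n(HClO) = 0.2404 x 0.02724 = 0.006548 mol.
n(NaOH) added = 0.3438 x 0.005160 = 0.001774 mol, converting that many moles of HClO to ClO-.
Remaining n(HClO) = 0.004774 mol; n(ClO-) = 0.001774 mol.
By Henderson-Hasselbalch, pH = pKa + log([A^-]/[HA]) = 7.52 + log(0.001774/0.004774) = 7.52 + (-0.43) = 7.09.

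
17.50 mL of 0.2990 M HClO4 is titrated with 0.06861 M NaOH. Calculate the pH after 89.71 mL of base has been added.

n(acid) = 0.2990 x 0.01750 = 0.005233 mol; n(NaOH) added = 0.06861 x 0.08971 = 0.006155 mol.
Base is in excess by 0.006155 - 0.005233 = 0.0009225 mol in a total volume of 0.1072 L.
[OH^-] = 0.0009225/0.1072 = 0.008605 M, so pOH = 2.07 and pH = 14.00 - 2.07 = 11.93.

11.93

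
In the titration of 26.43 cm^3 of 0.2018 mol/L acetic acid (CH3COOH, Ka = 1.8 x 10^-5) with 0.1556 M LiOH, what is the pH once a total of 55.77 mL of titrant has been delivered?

n(acid) = 0.2018 x 0.02643 = 0.005334 mol; n(LiOH) added = 0.1556 x 0.05577 = 0.008678 mol.
Base is in excess by 0.008678 - 0.005334 = 0.003344 mol in a total volume of 0.08220 L.
[OH^-] = 0.003344/0.08220 = 0.04068 M, so pOH = 1.39 and pH = 14.00 - 1.39 = 12.61.

12.61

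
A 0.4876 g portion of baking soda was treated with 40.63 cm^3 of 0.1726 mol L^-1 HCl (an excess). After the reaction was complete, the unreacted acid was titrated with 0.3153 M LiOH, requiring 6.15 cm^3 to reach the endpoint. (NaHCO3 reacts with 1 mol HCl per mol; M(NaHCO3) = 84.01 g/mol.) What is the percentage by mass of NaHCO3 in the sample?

87.4%

Total n(HCl) added = 0.1726 x 0.04063 = 0.007013 mol.
n(LiOH) used = 0.3153 x 0.006150 = 0.001939 mol, which equals the excess n(HCl).
So n(HCl) consumed by the sample = 0.007013 - 0.001939 = 0.005074 mol.
n(NaHCO3) = 0.005074 / 1 = 0.005074 mol.
mass NaHCO3 = 0.005074 x 84.01 = 0.4262 g, so %NaHCO3 = 0.4262/0.4876 x 100 = 87.4%.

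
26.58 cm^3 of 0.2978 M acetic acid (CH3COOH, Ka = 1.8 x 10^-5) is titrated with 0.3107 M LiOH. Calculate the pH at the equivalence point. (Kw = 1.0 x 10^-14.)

n(CH3COOH) = 0.2978 x 0.02658 = 0.007916 mol; V(LiOH) at equivalence = 0.007916/0.3107 = 0.02548 L.
At equivalence all the acid is converted to CH3COO-; total volume = 0.02658 + 0.02548 = 0.05206 L, so [CH3COO-] = 0.007916/0.05206 = 0.1521 M.
Kb = Kw/Ka = 1.0e-14 / 1.8 x 10^-5 = 5.56e-10.
[OH^-] = sqrt(Kb x [CH3COO-]) = sqrt(5.56e-10 x 0.1521) = 9.19e-6 M.
pOH = 5.04, so pH = 14.00 - 5.04 = 8.96.

8.96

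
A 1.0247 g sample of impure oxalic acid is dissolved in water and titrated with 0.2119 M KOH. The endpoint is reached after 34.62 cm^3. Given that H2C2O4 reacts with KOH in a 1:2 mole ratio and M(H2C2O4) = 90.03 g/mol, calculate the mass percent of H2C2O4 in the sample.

n(KOH) = 0.2119 x 0.03462 = 0.007336 mol.
n(H2C2O4) = 0.007336 / 2 = 0.003668 mol.
mass of H2C2O4 = 0.003668 x 90.03 = 0.3302 g.
% purity = 0.3302 / 1.0247 x 100 = 32.2%.

32.2%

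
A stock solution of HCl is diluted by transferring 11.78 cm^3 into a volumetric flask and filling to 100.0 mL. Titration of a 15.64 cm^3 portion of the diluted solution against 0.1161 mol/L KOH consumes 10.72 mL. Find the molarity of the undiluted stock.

n(KOH) = 0.1161 x 0.01072 = 0.001245 mol.
n(HCl) in the aliquot = 0.001245 mol.
[diluted HCl] = 0.001245 / 0.01564 = 0.07958 M.
Dilution factor = 100.0/11.78 = 8.489, so [stock] = 0.07958 x 8.489 = 0.676 M.

0.676 M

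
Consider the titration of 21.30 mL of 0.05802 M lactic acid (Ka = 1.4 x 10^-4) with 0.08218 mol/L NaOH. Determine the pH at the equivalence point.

n(HC3H5O3) = 0.05802 x 0.02130 = 0.001236 mol; V(NaOH) at equivalence = 0.001236/0.08218 = 0.01504 L.
At equivalence all the acid is converted to C3H5O3-; total volume = 0.02130 + 0.01504 = 0.03634 L, so [C3H5O3-] = 0.001236/0.03634 = 0.03401 M.
Kb = Kw/Ka = 1.0e-14 / 1.4 x 10^-4 = 7.14e-11.
[OH^-] = sqrt(Kb x [C3H5O3-]) = sqrt(7.14e-11 x 0.03401) = 1.56e-6 M.
pOH = 5.81, so pH = 14.00 - 5.81 = 8.19.

8.19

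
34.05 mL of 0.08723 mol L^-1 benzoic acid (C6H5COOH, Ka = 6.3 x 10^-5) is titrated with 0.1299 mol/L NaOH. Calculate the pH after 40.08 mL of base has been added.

12.48

n(acid) = 0.08723 x 0.03405 = 0.002970 mol; n(NaOH) added = 0.1299 x 0.04008 = 0.005206 mol.
Base is in excess by 0.005206 - 0.002970 = 0.002236 mol in a total volume of 0.07413 L.
[OH^-] = 0.002236/0.07413 = 0.03017 M, so pOH = 1.52 and pH = 14.00 - 1.52 = 12.48.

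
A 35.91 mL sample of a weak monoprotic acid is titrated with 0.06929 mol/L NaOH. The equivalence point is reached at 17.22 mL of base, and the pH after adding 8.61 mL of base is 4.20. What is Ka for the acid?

8.61 mL is half of the equivalence volume, so this is the half-equivalence point where [HA] = [A^-].
At half-equivalence pH = pKa, so pKa = 4.20.
Ka = 10^(-4.20) = 6.3 x 10^-5.

6.3 x 10^-5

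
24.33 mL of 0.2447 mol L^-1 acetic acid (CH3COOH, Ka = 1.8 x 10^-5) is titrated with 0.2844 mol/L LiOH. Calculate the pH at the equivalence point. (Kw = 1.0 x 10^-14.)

8.93

n(CH3COOH) = 0.2447 x 0.02433 = 0.005954 mol; V(LiOH) at equivalence = 0.005954/0.2844 = 0.02093 L.
At equivalence all the acid is converted to CH3COO-; total volume = 0.02433 + 0.02093 = 0.04526 L, so [CH3COO-] = 0.005954/0.04526 = 0.1315 M.
Kb = Kw/Ka = 1.0e-14 / 1.8 x 10^-5 = 5.56e-10.
[OH^-] = sqrt(Kb x [CH3COO-]) = sqrt(5.56e-10 x 0.1315) = 8.55e-6 M.
pOH = 5.07, so pH = 14.00 - 5.07 = 8.93.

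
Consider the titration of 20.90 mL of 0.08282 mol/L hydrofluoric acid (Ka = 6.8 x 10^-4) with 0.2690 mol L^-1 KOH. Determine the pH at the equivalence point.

7.98

n(HF) = 0.08282 x 0.02090 = 0.001731 mol; V(KOH) at equivalence = 0.001731/0.2690 = 0.006435 L.
At equivalence all the acid is converted to F-; total volume = 0.02090 + 0.006435 = 0.02733 L, so [F-] = 0.001731/0.02733 = 0.06332 M.
Kb = Kw/Ka = 1.0e-14 / 6.8 x 10^-4 = 1.47e-11.
[OH^-] = sqrt(Kb x [F-]) = sqrt(1.47e-11 x 0.06332) = 9.65e-7 M.
pOH = 6.02, so pH = 14.00 - 6.02 = 7.98.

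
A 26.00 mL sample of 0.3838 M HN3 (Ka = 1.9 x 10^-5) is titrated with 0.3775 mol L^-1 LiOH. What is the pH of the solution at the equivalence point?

n(HN3) = 0.3838 x 0.02600 = 0.009979 mol; V(LiOH) at equivalence = 0.009979/0.3775 = 0.02643 L.
At equivalence all the acid is converted to N3-; total volume = 0.02600 + 0.02643 = 0.05243 L, so [N3-] = 0.009979/0.05243 = 0.1903 M.
Kb = Kw/Ka = 1.0e-14 / 1.9 x 10^-5 = 5.26e-10.
[OH^-] = sqrt(Kb x [N3-]) = sqrt(5.26e-10 x 0.1903) = 1.00e-5 M.
pOH = 5.00, so pH = 14.00 - 5.00 = 9.00.

9.00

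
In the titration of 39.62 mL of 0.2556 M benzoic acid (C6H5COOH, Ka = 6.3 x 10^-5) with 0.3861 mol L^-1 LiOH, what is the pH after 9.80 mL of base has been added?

Initial n(C6H5COOH) = 0.2556 x 0.03962 = 0.01013 mol.
n(LiOH) added = 0.3861 x 0.009800 = 0.003784 mol, converting that many moles of C6H5COOH to C6H5COO-.
Remaining n(C6H5COOH) = 0.006343 mol; n(C6H5COO-) = 0.003784 mol.
By Henderson-Hasselbalch, pH = pKa + log([A^-]/[HA]) = 4.20 + log(0.003784/0.006343) = 4.20 + (-0.22) = 3.98.

3.98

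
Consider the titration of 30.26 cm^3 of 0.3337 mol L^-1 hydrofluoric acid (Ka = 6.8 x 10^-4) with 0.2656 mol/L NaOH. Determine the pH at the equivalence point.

8.17

n(HF) = 0.3337 x 0.03026 = 0.01010 mol; V(NaOH) at equivalence = 0.01010/0.2656 = 0.03802 L.
At equivalence all the acid is converted to F-; total volume = 0.03026 + 0.03802 = 0.06828 L, so [F-] = 0.01010/0.06828 = 0.1479 M.
Kb = Kw/Ka = 1.0e-14 / 6.8 x 10^-4 = 1.47e-11.
[OH^-] = sqrt(Kb x [F-]) = sqrt(1.47e-11 x 0.1479) = 1.47e-6 M.
pOH = 5.83, so pH = 14.00 - 5.83 = 8.17.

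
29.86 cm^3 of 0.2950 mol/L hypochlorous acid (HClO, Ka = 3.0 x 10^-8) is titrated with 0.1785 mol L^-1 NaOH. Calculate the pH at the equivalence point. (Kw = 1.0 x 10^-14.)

10.28

n(HClO) = 0.2950 x 0.02986 = 0.008809 mol; V(NaOH) at equivalence = 0.008809/0.1785 = 0.04935 L.
At equivalence all the acid is converted to ClO-; total volume = 0.02986 + 0.04935 = 0.07921 L, so [ClO-] = 0.008809/0.07921 = 0.1112 M.
Kb = Kw/Ka = 1.0e-14 / 3.0 x 10^-8 = 3.33e-7.
[OH^-] = sqrt(Kb x [ClO-]) = sqrt(3.33e-7 x 0.1112) = 0.000193 M.
pOH = 3.72, so pH = 14.00 - 3.72 = 10.28.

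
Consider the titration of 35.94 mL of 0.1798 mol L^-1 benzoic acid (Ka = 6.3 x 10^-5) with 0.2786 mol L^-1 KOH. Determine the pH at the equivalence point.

n(C6H5COOH) = 0.1798 x 0.03594 = 0.006462 mol; V(KOH) at equivalence = 0.006462/0.2786 = 0.02319 L.
At equivalence all the acid is converted to C6H5COO-; total volume = 0.03594 + 0.02319 = 0.05913 L, so [C6H5COO-] = 0.006462/0.05913 = 0.1093 M.
Kb = Kw/Ka = 1.0e-14 / 6.3 x 10^-5 = 1.59e-10.
[OH^-] = sqrt(Kb x [C6H5COO-]) = sqrt(1.59e-10 x 0.1093) = 4.16e-6 M.
pOH = 5.38, so pH = 14.00 - 5.38 = 8.62.

8.62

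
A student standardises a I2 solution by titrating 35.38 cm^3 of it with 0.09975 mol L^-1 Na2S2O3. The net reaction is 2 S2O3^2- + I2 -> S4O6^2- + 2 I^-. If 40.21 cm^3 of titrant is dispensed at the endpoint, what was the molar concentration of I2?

0.0567 M

n(Na2S2O3) = 0.09975 x 0.04021 = 0.004011 mol.
From the balanced equation, 2 mol Na2S2O3 reacts with 1 mol I2, so n(I2) = 0.004011 x 1/2 = 0.002005 mol.
[I2] = 0.002005 / 0.03538 L = 0.0567 M.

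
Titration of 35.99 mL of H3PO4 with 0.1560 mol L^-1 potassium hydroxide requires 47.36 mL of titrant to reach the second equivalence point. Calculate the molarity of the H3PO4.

n(KOH) = 0.1560 x 0.04736 = 0.007388 mol.
At the second equivalence point, 2 mol OH^- react per mol H3PO4, so n(H3PO4) = 0.007388 / 2 = 0.003694 mol.
[H3PO4] = 0.003694 / 0.03599 L = 0.103 M.

0.103 M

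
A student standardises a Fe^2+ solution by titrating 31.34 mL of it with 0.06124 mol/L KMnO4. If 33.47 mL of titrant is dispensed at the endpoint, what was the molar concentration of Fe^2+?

n(KMnO4) = 0.06124 x 0.03347 = 0.002050 mol.
From the balanced equation, 1 mol KMnO4 reacts with 5 mol Fe^2+, so n(Fe^2+) = 0.002050 x 5/1 = 0.01025 mol.
[Fe^2+] = 0.01025 / 0.03134 L = 0.327 M.

0.327 M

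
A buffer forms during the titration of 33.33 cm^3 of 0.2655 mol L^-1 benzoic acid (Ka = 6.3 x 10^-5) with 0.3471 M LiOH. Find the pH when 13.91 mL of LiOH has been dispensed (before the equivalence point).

Initial n(C6H5COOH) = 0.2655 x 0.03333 = 0.008849 mol.
n(LiOH) added = 0.3471 x 0.01391 = 0.004828 mol, converting that many moles of C6H5COOH to C6H5COO-.
Remaining n(C6H5COOH) = 0.004021 mol; n(C6H5COO-) = 0.004828 mol.
By Henderson-Hasselbalch, pH = pKa + log([A^-]/[HA]) = 4.20 + log(0.004828/0.004021) = 4.20 + (+0.08) = 4.28.

4.28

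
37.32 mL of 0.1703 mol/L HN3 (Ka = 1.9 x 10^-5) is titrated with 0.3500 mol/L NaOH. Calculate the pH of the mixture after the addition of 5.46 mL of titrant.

4.35

Initial n(HN3) = 0.1703 x 0.03732 = 0.006356 mol.
n(NaOH) added = 0.3500 x 0.005460 = 0.001911 mol, converting that many moles of HN3 to N3-.
Remaining n(HN3) = 0.004445 mol; n(N3-) = 0.001911 mol.
By Henderson-Hasselbalch, pH = pKa + log([A^-]/[HA]) = 4.72 + log(0.001911/0.004445) = 4.72 + (-0.37) = 4.35.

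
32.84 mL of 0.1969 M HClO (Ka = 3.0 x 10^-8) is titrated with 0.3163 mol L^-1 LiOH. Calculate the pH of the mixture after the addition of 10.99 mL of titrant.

7.59

Initial n(HClO) = 0.1969 x 0.03284 = 0.006466 mol.
n(LiOH) added = 0.3163 x 0.01099 = 0.003476 mol, converting that many moles of HClO to ClO-.
Remaining n(HClO) = 0.002990 mol; n(ClO-) = 0.003476 mol.
By Henderson-Hasselbalch, pH = pKa + log([A^-]/[HA]) = 7.52 + log(0.003476/0.002990) = 7.52 + (+0.07) = 7.59.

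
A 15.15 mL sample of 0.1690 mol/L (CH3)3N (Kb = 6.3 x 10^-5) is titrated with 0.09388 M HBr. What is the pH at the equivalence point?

5.51

n((CH3)3N) = 0.1690 x 0.01515 = 0.002560 mol; V(HBr) at equivalence = 0.002560/0.09388 = 0.02727 L.
At equivalence the base is fully converted to (CH3)3NH+; total volume = 0.04242 L, so [(CH3)3NH+] = 0.002560/0.04242 = 0.06035 M.
Ka((CH3)3NH+) = Kw/Kb = 1.0e-14 / 6.3 x 10^-5 = 1.59e-10.
[H^+] = sqrt(Ka x [(CH3)3NH+]) = sqrt(1.59e-10 x 0.06035) = 3.10e-6 M.
pH = -log(3.10e-6) = 5.51.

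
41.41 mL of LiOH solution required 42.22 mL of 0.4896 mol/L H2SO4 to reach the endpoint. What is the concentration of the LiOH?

0.998 M

n(H2SO4) delivered = 0.4896 x 0.04222 = 0.02067 mol.
The reaction is 2 LiOH + 1 H2SO4, so n(LiOH) = 0.02067 x 2/1 = 0.04134 mol.
[LiOH] = 0.04134 mol / 0.04141 L = 0.998 M.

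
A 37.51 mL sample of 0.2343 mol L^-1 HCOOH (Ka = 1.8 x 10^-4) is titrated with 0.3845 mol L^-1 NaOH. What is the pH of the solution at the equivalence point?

8.45

n(HCOOH) = 0.2343 x 0.03751 = 0.008789 mol; V(NaOH) at equivalence = 0.008789/0.3845 = 0.02286 L.
At equivalence all the acid is converted to HCOO-; total volume = 0.03751 + 0.02286 = 0.06037 L, so [HCOO-] = 0.008789/0.06037 = 0.1456 M.
Kb = Kw/Ka = 1.0e-14 / 1.8 x 10^-4 = 5.56e-11.
[OH^-] = sqrt(Kb x [HCOO-]) = sqrt(5.56e-11 x 0.1456) = 2.84e-6 M.
pOH = 5.55, so pH = 14.00 - 5.55 = 8.45.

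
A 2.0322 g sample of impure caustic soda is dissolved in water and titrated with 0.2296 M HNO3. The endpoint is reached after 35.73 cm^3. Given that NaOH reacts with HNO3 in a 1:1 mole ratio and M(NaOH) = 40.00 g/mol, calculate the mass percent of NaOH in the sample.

16.1%

n(HNO3) = 0.2296 x 0.03573 = 0.008204 mol.
n(NaOH) = 0.008204 / 1 = 0.008204 mol.
mass of NaOH = 0.008204 x 40.00 = 0.3281 g.
% purity = 0.3281 / 2.0322 x 100 = 16.1%.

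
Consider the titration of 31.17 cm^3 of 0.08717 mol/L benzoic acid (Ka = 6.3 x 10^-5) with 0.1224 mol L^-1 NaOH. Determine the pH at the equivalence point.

8.45

n(C6H5COOH) = 0.08717 x 0.03117 = 0.002717 mol; V(NaOH) at equivalence = 0.002717/0.1224 = 0.02220 L.
At equivalence all the acid is converted to C6H5COO-; total volume = 0.03117 + 0.02220 = 0.05337 L, so [C6H5COO-] = 0.002717/0.05337 = 0.05091 M.
Kb = Kw/Ka = 1.0e-14 / 6.3 x 10^-5 = 1.59e-10.
[OH^-] = sqrt(Kb x [C6H5COO-]) = sqrt(1.59e-10 x 0.05091) = 2.84e-6 M.
pOH = 5.55, so pH = 14.00 - 5.55 = 8.45.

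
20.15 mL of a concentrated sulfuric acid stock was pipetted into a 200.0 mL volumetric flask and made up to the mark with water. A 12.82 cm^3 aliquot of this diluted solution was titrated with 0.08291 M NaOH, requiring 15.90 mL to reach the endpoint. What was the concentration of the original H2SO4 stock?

0.510 M

n(NaOH) = 0.08291 x 0.01590 = 0.001318 mol.
n(H2SO4) in the aliquot = 0.001318 x 1/2 = 0.0006591 mol.
[diluted H2SO4] = 0.0006591 / 0.01282 = 0.05141 M.
Dilution factor = 200.0/20.15 = 9.926, so [stock] = 0.05141 x 9.926 = 0.510 M.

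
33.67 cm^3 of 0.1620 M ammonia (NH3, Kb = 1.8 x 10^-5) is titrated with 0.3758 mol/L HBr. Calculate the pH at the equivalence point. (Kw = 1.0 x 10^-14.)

5.10

n(NH3) = 0.1620 x 0.03367 = 0.005455 mol; V(HBr) at equivalence = 0.005455/0.3758 = 0.01451 L.
At equivalence the base is fully converted to NH4+; total volume = 0.04818 L, so [NH4+] = 0.005455/0.04818 = 0.1132 M.
Ka(NH4+) = Kw/Kb = 1.0e-14 / 1.8 x 10^-5 = 5.56e-10.
[H^+] = sqrt(Ka x [NH4+]) = sqrt(5.56e-10 x 0.1132) = 7.93e-6 M.
pH = -log(7.93e-6) = 5.10.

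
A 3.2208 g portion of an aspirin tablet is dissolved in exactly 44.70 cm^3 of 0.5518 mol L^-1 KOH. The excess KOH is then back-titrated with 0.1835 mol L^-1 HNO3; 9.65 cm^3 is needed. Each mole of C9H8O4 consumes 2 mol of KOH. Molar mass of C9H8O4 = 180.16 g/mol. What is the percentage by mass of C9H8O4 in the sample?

64.0%

Total n(KOH) added = 0.5518 x 0.04470 = 0.02467 mol.
n(HNO3) used = 0.1835 x 0.009650 = 0.001771 mol, which equals the excess n(KOH).
So n(KOH) consumed by the sample = 0.02467 - 0.001771 = 0.02289 mol.
n(C9H8O4) = 0.02289 / 2 = 0.01145 mol.
mass C9H8O4 = 0.01145 x 180.16 = 2.062 g, so %C9H8O4 = 2.062/3.2208 x 100 = 64.0%.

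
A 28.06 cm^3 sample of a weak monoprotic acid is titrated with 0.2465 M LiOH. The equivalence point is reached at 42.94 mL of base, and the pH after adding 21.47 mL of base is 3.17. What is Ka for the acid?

21.47 mL is half of the equivalence volume, so this is the half-equivalence point where [HA] = [A^-].
At half-equivalence pH = pKa, so pKa = 3.17.
Ka = 10^(-3.17) = 6.8 x 10^-4.

6.8 x 10^-4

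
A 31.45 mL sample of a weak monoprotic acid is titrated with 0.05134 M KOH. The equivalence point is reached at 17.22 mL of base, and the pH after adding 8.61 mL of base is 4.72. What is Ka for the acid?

1.9 x 10^-5

8.61 mL is half of the equivalence volume, so this is the half-equivalence point where [HA] = [A^-].
At half-equivalence pH = pKa, so pKa = 4.72.
Ka = 10^(-4.72) = 1.9 x 10^-5.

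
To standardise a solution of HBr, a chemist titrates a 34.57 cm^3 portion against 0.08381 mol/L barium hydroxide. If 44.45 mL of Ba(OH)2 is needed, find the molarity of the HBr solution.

n(Ba(OH)2) delivered = 0.08381 x 0.04445 = 0.003725 mol.
The reaction is 2 HBr + 1 Ba(OH)2, so n(HBr) = 0.003725 x 2/1 = 0.007451 mol.
[HBr] = 0.007451 mol / 0.03457 L = 0.216 M.

0.216 M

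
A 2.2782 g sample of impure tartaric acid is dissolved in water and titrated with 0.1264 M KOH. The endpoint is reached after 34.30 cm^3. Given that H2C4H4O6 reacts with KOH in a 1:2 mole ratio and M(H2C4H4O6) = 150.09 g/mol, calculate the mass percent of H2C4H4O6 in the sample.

14.3%

n(KOH) = 0.1264 x 0.03430 = 0.004336 mol.
n(H2C4H4O6) = 0.004336 / 2 = 0.002168 mol.
mass of H2C4H4O6 = 0.002168 x 150.09 = 0.3254 g.
% purity = 0.3254 / 2.2782 x 100 = 14.3%.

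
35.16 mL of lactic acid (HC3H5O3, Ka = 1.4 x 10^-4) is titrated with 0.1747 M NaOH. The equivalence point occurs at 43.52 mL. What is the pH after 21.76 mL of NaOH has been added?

3.85

21.76 mL is exactly half the equivalence volume (43.52/2), i.e. the half-equivalence point.
There, n(HA) = n(A^-), so pH = pKa = -log(1.4 x 10^-4) = 3.85.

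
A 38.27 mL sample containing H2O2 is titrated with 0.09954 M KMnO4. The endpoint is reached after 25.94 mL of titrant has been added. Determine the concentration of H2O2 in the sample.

0.169 M

n(KMnO4) = 0.09954 x 0.02594 = 0.002582 mol.
From the balanced equation, 2 mol KMnO4 reacts with 5 mol H2O2, so n(H2O2) = 0.002582 x 5/2 = 0.006455 mol.
[H2O2] = 0.006455 / 0.03827 L = 0.169 M.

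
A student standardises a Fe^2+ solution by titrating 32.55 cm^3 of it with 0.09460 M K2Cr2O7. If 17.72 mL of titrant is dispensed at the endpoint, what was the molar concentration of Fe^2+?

n(K2Cr2O7) = 0.09460 x 0.01772 = 0.001676 mol.
From the balanced equation, 1 mol K2Cr2O7 reacts with 6 mol Fe^2+, so n(Fe^2+) = 0.001676 x 6/1 = 0.01006 mol.
[Fe^2+] = 0.01006 / 0.03255 L = 0.309 M.

0.309 M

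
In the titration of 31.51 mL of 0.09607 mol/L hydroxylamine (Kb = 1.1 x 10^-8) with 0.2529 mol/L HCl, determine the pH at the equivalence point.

n(NH2OH) = 0.09607 x 0.03151 = 0.003027 mol; V(HCl) at equivalence = 0.003027/0.2529 = 0.01197 L.
At equivalence the base is fully converted to NH3OH+; total volume = 0.04348 L, so [NH3OH+] = 0.003027/0.04348 = 0.06962 M.
Ka(NH3OH+) = Kw/Kb = 1.0e-14 / 1.1 x 10^-8 = 9.09e-7.
[H^+] = sqrt(Ka x [NH3OH+]) = sqrt(9.09e-7 x 0.06962) = 0.000252 M.
pH = -log(0.000252) = 3.60.

3.60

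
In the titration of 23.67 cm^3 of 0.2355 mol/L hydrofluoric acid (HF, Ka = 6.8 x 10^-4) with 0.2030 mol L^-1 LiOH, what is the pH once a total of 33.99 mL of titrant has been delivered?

12.36

n(acid) = 0.2355 x 0.02367 = 0.005574 mol; n(LiOH) added = 0.2030 x 0.03399 = 0.006900 mol.
Base is in excess by 0.006900 - 0.005574 = 0.001326 mol in a total volume of 0.05766 L.
[OH^-] = 0.001326/0.05766 = 0.02299 M, so pOH = 1.64 and pH = 14.00 - 1.64 = 12.36.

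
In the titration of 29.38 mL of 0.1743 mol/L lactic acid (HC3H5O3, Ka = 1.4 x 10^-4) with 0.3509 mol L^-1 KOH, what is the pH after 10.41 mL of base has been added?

4.25

Initial n(HC3H5O3) = 0.1743 x 0.02938 = 0.005121 mol.
n(KOH) added = 0.3509 x 0.01041 = 0.003653 mol, converting that many moles of HC3H5O3 to C3H5O3-.
Remaining n(HC3H5O3) = 0.001468 mol; n(C3H5O3-) = 0.003653 mol.
By Henderson-Hasselbalch, pH = pKa + log([A^-]/[HA]) = 3.85 + log(0.003653/0.001468) = 3.85 + (+0.40) = 4.25.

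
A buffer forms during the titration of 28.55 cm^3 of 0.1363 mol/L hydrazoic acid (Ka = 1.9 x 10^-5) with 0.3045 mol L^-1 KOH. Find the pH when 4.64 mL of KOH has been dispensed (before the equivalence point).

Initial n(HN3) = 0.1363 x 0.02855 = 0.003891 mol.
n(KOH) added = 0.3045 x 0.004640 = 0.001413 mol, converting that many moles of HN3 to N3-.
Remaining n(HN3) = 0.002478 mol; n(N3-) = 0.001413 mol.
By Henderson-Hasselbalch, pH = pKa + log([A^-]/[HA]) = 4.72 + log(0.001413/0.002478) = 4.72 + (-0.24) = 4.48.

4.48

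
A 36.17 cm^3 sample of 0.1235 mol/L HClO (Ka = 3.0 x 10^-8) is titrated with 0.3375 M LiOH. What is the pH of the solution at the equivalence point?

10.24

n(HClO) = 0.1235 x 0.03617 = 0.004467 mol; V(LiOH) at equivalence = 0.004467/0.3375 = 0.01324 L.
At equivalence all the acid is converted to ClO-; total volume = 0.03617 + 0.01324 = 0.04941 L, so [ClO-] = 0.004467/0.04941 = 0.09041 M.
Kb = Kw/Ka = 1.0e-14 / 3.0 x 10^-8 = 3.33e-7.
[OH^-] = sqrt(Kb x [ClO-]) = sqrt(3.33e-7 x 0.09041) = 0.000174 M.
pOH = 3.76, so pH = 14.00 - 3.76 = 10.24.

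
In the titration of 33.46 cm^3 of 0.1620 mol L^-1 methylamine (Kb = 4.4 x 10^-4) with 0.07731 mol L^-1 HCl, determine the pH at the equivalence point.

5.96

n(CH3NH2) = 0.1620 x 0.03346 = 0.005421 mol; V(HCl) at equivalence = 0.005421/0.07731 = 0.07011 L.
At equivalence the base is fully converted to CH3NH3+; total volume = 0.1036 L, so [CH3NH3+] = 0.005421/0.1036 = 0.05233 M.
Ka(CH3NH3+) = Kw/Kb = 1.0e-14 / 4.4 x 10^-4 = 2.27e-11.
[H^+] = sqrt(Ka x [CH3NH3+]) = sqrt(2.27e-11 x 0.05233) = 1.09e-6 M.
pH = -log(1.09e-6) = 5.96.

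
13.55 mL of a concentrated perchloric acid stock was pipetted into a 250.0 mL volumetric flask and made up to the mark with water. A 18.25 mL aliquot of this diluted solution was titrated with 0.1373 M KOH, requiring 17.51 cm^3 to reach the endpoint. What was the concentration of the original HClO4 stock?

n(KOH) = 0.1373 x 0.01751 = 0.002404 mol.
n(HClO4) in the aliquot = 0.002404 mol.
[diluted HClO4] = 0.002404 / 0.01825 = 0.1317 M.
Dilution factor = 250.0/13.55 = 18.45, so [stock] = 0.1317 x 18.45 = 2.43 M.

2.43 M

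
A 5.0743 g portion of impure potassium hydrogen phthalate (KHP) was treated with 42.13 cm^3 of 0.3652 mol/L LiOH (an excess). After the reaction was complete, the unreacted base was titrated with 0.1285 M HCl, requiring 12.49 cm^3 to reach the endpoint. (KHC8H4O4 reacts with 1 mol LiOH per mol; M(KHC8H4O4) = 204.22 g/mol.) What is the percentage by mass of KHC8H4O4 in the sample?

Total n(LiOH) added = 0.3652 x 0.04213 = 0.01539 mol.
n(HCl) used = 0.1285 x 0.01249 = 0.001605 mol, which equals the excess n(LiOH).
So n(LiOH) consumed by the sample = 0.01539 - 0.001605 = 0.01378 mol.
n(KHC8H4O4) = 0.01378 / 1 = 0.01378 mol.
mass KHC8H4O4 = 0.01378 x 204.22 = 2.814 g, so %KHC8H4O4 = 2.814/5.0743 x 100 = 55.5%.

55.5%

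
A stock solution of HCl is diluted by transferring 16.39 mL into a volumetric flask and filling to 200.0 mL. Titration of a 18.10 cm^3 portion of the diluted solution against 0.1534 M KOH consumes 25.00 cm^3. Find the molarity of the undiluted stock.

2.59 M

n(KOH) = 0.1534 x 0.02500 = 0.003835 mol.
n(HCl) in the aliquot = 0.003835 mol.
[diluted HCl] = 0.003835 / 0.01810 = 0.2119 M.
Dilution factor = 200.0/16.39 = 12.20, so [stock] = 0.2119 x 12.20 = 2.59 M.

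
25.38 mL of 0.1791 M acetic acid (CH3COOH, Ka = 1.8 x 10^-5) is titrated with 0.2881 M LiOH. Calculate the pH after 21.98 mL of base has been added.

n(acid) = 0.1791 x 0.02538 = 0.004546 mol; n(LiOH) added = 0.2881 x 0.02198 = 0.006332 mol.
Base is in excess by 0.006332 - 0.004546 = 0.001787 mol in a total volume of 0.04736 L.
[OH^-] = 0.001787/0.04736 = 0.03773 M, so pOH = 1.42 and pH = 14.00 - 1.42 = 12.58.

12.58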